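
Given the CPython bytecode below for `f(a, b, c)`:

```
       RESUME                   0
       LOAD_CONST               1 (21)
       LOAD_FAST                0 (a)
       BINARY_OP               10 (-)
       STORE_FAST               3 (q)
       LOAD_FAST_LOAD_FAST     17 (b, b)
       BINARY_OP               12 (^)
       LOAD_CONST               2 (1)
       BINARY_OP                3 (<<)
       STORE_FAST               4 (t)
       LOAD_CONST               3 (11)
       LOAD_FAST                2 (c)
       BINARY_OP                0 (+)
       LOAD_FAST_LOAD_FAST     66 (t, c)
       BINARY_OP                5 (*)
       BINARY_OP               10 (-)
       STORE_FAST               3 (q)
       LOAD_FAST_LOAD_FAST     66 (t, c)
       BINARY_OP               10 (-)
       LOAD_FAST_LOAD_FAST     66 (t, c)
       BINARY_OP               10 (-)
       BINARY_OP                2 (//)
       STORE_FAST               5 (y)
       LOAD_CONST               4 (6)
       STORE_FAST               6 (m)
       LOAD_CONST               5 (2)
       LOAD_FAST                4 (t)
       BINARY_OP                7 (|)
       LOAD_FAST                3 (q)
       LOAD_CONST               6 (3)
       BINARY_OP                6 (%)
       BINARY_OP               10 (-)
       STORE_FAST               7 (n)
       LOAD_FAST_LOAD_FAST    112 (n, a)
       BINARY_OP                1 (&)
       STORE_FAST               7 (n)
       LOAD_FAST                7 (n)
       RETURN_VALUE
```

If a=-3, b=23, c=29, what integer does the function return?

1

LOAD_CONST → push 21. Stack: [21]
LOAD_FAST a → push -3. Stack: [21, -3]
BINARY_OP - → 21 - -3 = 24. Stack: [24]
STORE_FAST q → q=24. Stack: []
LOAD_FAST_LOAD_FAST b,b → push 23,23. Stack: [23, 23]
BINARY_OP ^ → 23 ^ 23 = 0. Stack: [0]
LOAD_CONST → push 1. Stack: [0, 1]
BINARY_OP << → 0 << 1 = 0. Stack: [0]
STORE_FAST t → t=0. Stack: []
LOAD_CONST → push 11. Stack: [11]
LOAD_FAST c → push 29. Stack: [11, 29]
BINARY_OP + → 11 + 29 = 40. Stack: [40]
LOAD_FAST_LOAD_FAST t,c → push 0,29. Stack: [40, 0, 29]
BINARY_OP * → 0 * 29 = 0. Stack: [40, 0]
BINARY_OP - → 40 - 0 = 40. Stack: [40]
STORE_FAST q → q=40. Stack: []
LOAD_FAST_LOAD_FAST t,c → push 0,29. Stack: [0, 29]
BINARY_OP - → 0 - 29 = -29. Stack: [-29]
LOAD_FAST_LOAD_FAST t,c → push 0,29. Stack: [-29, 0, 29]
BINARY_OP - → 0 - 29 = -29. Stack: [-29, -29]
BINARY_OP // → -29 // -29 = 1. Stack: [1]
STORE_FAST y → y=1. Stack: []
LOAD_CONST → push 6. Stack: [6]
STORE_FAST m → m=6. Stack: []
LOAD_CONST → push 2. Stack: [2]
LOAD_FAST t → push 0. Stack: [2, 0]
BINARY_OP | → 2 | 0 = 2. Stack: [2]
LOAD_FAST q → push 40. Stack: [2, 40]
LOAD_CONST → push 3. Stack: [2, 40, 3]
BINARY_OP % → 40 % 3 = 1. Stack: [2, 1]
BINARY_OP - → 2 - 1 = 1. Stack: [1]
STORE_FAST n → n=1. Stack: []
LOAD_FAST_LOAD_FAST n,a → push 1,-3. Stack: [1, -3]
BINARY_OP & → 1 & -3 = 1. Stack: [1]
STORE_FAST n → n=1. Stack: []
LOAD_FAST n → push 1. Stack: [1]
RETURN_VALUE → return 1.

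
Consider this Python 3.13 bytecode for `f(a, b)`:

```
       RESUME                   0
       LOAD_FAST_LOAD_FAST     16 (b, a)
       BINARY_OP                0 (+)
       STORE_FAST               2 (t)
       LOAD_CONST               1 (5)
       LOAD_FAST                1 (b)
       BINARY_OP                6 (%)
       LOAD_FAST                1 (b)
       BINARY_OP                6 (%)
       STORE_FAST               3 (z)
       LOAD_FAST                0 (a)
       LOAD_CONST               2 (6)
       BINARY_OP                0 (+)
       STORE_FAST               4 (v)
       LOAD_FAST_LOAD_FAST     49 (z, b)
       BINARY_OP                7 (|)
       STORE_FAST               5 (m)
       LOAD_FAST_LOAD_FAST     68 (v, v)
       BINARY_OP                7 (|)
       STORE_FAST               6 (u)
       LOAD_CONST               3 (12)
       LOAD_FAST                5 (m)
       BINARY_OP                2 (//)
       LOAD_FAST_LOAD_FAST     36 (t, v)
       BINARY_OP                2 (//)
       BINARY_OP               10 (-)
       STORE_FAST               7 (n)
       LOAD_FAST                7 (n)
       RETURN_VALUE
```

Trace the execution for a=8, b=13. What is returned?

-1

LOAD_FAST_LOAD_FAST b,a → push 13,8. Stack: [13, 8]
BINARY_OP + → 13 + 8 = 21. Stack: [21]
STORE_FAST t → t=21. Stack: []
LOAD_CONST → push 5. Stack: [5]
LOAD_FAST b → push 13. Stack: [5, 13]
BINARY_OP % → 5 % 13 = 5. Stack: [5]
LOAD_FAST b → push 13. Stack: [5, 13]
BINARY_OP % → 5 % 13 = 5. Stack: [5]
STORE_FAST z → z=5. Stack: []
LOAD_FAST a → push 8. Stack: [8]
LOAD_CONST → push 6. Stack: [8, 6]
BINARY_OP + → 8 + 6 = 14. Stack: [14]
STORE_FAST v → v=14. Stack: []
LOAD_FAST_LOAD_FAST z,b → push 5,13. Stack: [5, 13]
BINARY_OP | → 5 | 13 = 13. Stack: [13]
STORE_FAST m → m=13. Stack: []
LOAD_FAST_LOAD_FAST v,v → push 14,14. Stack: [14, 14]
BINARY_OP | → 14 | 14 = 14. Stack: [14]
STORE_FAST u → u=14. Stack: []
LOAD_CONST → push 12. Stack: [12]
LOAD_FAST m → push 13. Stack: [12, 13]
BINARY_OP // → 12 // 13 = 0. Stack: [0]
LOAD_FAST_LOAD_FAST t,v → push 21,14. Stack: [0, 21, 14]
BINARY_OP // → 21 // 14 = 1. Stack: [0, 1]
BINARY_OP - → 0 - 1 = -1. Stack: [-1]
STORE_FAST n → n=-1. Stack: []
LOAD_FAST n → push -1. Stack: [-1]
RETURN_VALUE → return -1.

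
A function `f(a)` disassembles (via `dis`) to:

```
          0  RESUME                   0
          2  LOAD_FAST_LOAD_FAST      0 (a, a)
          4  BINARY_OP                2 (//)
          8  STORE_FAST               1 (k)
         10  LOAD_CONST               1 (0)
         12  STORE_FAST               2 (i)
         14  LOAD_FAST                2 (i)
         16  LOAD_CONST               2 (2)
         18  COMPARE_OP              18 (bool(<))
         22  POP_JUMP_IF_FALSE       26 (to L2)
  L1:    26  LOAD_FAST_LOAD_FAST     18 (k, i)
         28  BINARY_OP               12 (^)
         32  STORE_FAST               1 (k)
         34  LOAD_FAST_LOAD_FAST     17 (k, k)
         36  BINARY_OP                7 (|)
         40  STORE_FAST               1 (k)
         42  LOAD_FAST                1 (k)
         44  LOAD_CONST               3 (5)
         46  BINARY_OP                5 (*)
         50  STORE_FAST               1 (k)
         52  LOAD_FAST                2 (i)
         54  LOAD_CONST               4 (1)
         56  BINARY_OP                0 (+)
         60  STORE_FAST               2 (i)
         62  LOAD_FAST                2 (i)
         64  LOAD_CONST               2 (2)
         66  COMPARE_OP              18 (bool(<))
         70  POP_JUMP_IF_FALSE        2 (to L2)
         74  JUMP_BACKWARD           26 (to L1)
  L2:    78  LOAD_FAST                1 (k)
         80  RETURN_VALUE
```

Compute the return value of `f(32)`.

20

LOAD_FAST_LOAD_FAST a,a → push 32,32. Stack: [32, 32]
BINARY_OP // → 32 // 32 = 1. Stack: [1]
STORE_FAST k → k=1. Stack: []
LOAD_CONST → push 0. Stack: [0]
STORE_FAST i → i=0. Stack: []
LOAD_FAST i → push 0. Stack: [0]
LOAD_CONST → push 2. Stack: [0, 2]
COMPARE_OP bool(<) → 0 vs 2 = True. Stack: [True]
POP_JUMP_IF_FALSE → pop True; no jump. Stack: []
LOAD_FAST_LOAD_FAST k,i → push 1,0. Stack: [1, 0]
BINARY_OP ^ → 1 ^ 0 = 1. Stack: [1]
STORE_FAST k → k=1. Stack: []
LOAD_FAST_LOAD_FAST k,k → push 1,1. Stack: [1, 1]
BINARY_OP | → 1 | 1 = 1. Stack: [1]
STORE_FAST k → k=1. Stack: []
LOAD_FAST k → push 1. Stack: [1]
LOAD_CONST → push 5. Stack: [1, 5]
BINARY_OP * → 1 * 5 = 5. Stack: [5]
STORE_FAST k → k=5. Stack: []
LOAD_FAST i → push 0. Stack: [0]
LOAD_CONST → push 1. Stack: [0, 1]
BINARY_OP + → 0 + 1 = 1. Stack: [1]
STORE_FAST i → i=1. Stack: []
LOAD_FAST i → push 1. Stack: [1]
LOAD_CONST → push 2. Stack: [1, 2]
COMPARE_OP bool(<) → 1 vs 2 = True. Stack: [True]
POP_JUMP_IF_FALSE → pop True; no jump. Stack: []
LOAD_FAST_LOAD_FAST k,i → push 5,1. Stack: [5, 1]
BINARY_OP ^ → 5 ^ 1 = 4. Stack: [4]
STORE_FAST k → k=4. Stack: []
LOAD_FAST_LOAD_FAST k,k → push 4,4. Stack: [4, 4]
BINARY_OP | → 4 | 4 = 4. Stack: [4]
STORE_FAST k → k=4. Stack: []
LOAD_FAST k → push 4. Stack: [4]
LOAD_CONST → push 5. Stack: [4, 5]
BINARY_OP * → 4 * 5 = 20. Stack: [20]
STORE_FAST k → k=20. Stack: []
LOAD_FAST i → push 1. Stack: [1]
LOAD_CONST → push 1. Stack: [1, 1]
BINARY_OP + → 1 + 1 = 2. Stack: [2]
STORE_FAST i → i=2. Stack: []
LOAD_FAST i → push 2. Stack: [2]
LOAD_CONST → push 2. Stack: [2, 2]
COMPARE_OP bool(<) → 2 vs 2 = False. Stack: [False]
POP_JUMP_IF_FALSE → pop False; jump. Stack: []
LOAD_FAST k → push 20. Stack: [20]
RETURN_VALUE → return 20.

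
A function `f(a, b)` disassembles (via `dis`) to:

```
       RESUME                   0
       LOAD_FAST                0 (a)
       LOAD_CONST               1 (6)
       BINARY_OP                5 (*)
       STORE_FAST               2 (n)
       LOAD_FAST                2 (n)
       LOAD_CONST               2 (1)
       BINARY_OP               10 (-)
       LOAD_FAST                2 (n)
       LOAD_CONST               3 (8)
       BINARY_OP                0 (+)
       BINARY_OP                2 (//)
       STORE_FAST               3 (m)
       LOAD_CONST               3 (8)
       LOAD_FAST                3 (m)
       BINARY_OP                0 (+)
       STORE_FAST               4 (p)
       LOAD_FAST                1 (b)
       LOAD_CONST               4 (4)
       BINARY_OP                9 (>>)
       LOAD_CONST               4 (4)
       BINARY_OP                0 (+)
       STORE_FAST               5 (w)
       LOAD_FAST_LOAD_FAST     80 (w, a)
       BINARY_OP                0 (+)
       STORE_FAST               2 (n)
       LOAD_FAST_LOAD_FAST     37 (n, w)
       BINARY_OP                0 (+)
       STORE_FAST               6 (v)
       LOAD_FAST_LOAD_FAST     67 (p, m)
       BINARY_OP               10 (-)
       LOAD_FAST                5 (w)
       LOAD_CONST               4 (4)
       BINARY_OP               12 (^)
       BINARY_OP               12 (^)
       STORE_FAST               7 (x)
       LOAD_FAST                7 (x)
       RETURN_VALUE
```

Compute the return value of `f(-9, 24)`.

9

LOAD_FAST a → push -9. Stack: [-9]
LOAD_CONST → push 6. Stack: [-9, 6]
BINARY_OP * → -9 * 6 = -54. Stack: [-54]
STORE_FAST n → n=-54. Stack: []
LOAD_FAST n → push -54. Stack: [-54]
LOAD_CONST → push 1. Stack: [-54, 1]
BINARY_OP - → -54 - 1 = -55. Stack: [-55]
LOAD_FAST n → push -54. Stack: [-55, -54]
LOAD_CONST → push 8. Stack: [-55, -54, 8]
BINARY_OP + → -54 + 8 = -46. Stack: [-55, -46]
BINARY_OP // → -55 // -46 = 1. Stack: [1]
STORE_FAST m → m=1. Stack: []
LOAD_CONST → push 8. Stack: [8]
LOAD_FAST m → push 1. Stack: [8, 1]
BINARY_OP + → 8 + 1 = 9. Stack: [9]
STORE_FAST p → p=9. Stack: []
LOAD_FAST b → push 24. Stack: [24]
LOAD_CONST → push 4. Stack: [24, 4]
BINARY_OP >> → 24 >> 4 = 1. Stack: [1]
LOAD_CONST → push 4. Stack: [1, 4]
BINARY_OP + → 1 + 4 = 5. Stack: [5]
STORE_FAST w → w=5. Stack: []
LOAD_FAST_LOAD_FAST w,a → push 5,-9. Stack: [5, -9]
BINARY_OP + → 5 + -9 = -4. Stack: [-4]
STORE_FAST n → n=-4. Stack: []
LOAD_FAST_LOAD_FAST n,w → push -4,5. Stack: [-4, 5]
BINARY_OP + → -4 + 5 = 1. Stack: [1]
STORE_FAST v → v=1. Stack: []
LOAD_FAST_LOAD_FAST p,m → push 9,1. Stack: [9, 1]
BINARY_OP - → 9 - 1 = 8. Stack: [8]
LOAD_FAST w → push 5. Stack: [8, 5]
LOAD_CONST → push 4. Stack: [8, 5, 4]
BINARY_OP ^ → 5 ^ 4 = 1. Stack: [8, 1]
BINARY_OP ^ → 8 ^ 1 = 9. Stack: [9]
STORE_FAST x → x=9. Stack: []
LOAD_FAST x → push 9. Stack: [9]
RETURN_VALUE → return 9.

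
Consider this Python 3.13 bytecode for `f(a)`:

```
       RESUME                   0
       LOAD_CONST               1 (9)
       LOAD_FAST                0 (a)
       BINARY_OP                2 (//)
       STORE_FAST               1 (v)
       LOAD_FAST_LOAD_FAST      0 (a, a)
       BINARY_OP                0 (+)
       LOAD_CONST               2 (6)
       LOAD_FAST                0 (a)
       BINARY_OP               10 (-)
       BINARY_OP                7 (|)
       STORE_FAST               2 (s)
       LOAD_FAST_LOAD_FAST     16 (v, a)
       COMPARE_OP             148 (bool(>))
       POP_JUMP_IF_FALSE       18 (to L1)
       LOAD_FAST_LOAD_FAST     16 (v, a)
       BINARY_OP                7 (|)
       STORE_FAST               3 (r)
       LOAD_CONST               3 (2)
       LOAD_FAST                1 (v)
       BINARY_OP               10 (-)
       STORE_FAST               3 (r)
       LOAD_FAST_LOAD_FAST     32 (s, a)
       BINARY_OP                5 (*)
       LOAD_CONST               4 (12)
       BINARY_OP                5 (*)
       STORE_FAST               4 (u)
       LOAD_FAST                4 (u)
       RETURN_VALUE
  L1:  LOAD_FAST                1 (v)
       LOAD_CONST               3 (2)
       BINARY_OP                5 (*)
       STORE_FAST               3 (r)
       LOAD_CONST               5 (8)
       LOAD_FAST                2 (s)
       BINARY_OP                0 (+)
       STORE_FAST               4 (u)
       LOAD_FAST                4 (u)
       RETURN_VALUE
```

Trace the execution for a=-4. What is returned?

288

LOAD_CONST → push 9. Stack: [9]
LOAD_FAST a → push -4. Stack: [9, -4]
BINARY_OP // → 9 // -4 = -3. Stack: [-3]
STORE_FAST v → v=-3. Stack: []
LOAD_FAST_LOAD_FAST a,a → push -4,-4. Stack: [-4, -4]
BINARY_OP + → -4 + -4 = -8. Stack: [-8]
LOAD_CONST → push 6. Stack: [-8, 6]
LOAD_FAST a → push -4. Stack: [-8, 6, -4]
BINARY_OP - → 6 - -4 = 10. Stack: [-8, 10]
BINARY_OP | → -8 | 10 = -6. Stack: [-6]
STORE_FAST s → s=-6. Stack: []
LOAD_FAST_LOAD_FAST v,a → push -3,-4. Stack: [-3, -4]
COMPARE_OP bool(>) → -3 vs -4 = True. Stack: [True]
POP_JUMP_IF_FALSE → pop True; no jump. Stack: []
LOAD_FAST_LOAD_FAST v,a → push -3,-4. Stack: [-3, -4]
BINARY_OP | → -3 | -4 = -3. Stack: [-3]
STORE_FAST r → r=-3. Stack: []
LOAD_CONST → push 2. Stack: [2]
LOAD_FAST v → push -3. Stack: [2, -3]
BINARY_OP - → 2 - -3 = 5. Stack: [5]
STORE_FAST r → r=5. Stack: []
LOAD_FAST_LOAD_FAST s,a → push -6,-4. Stack: [-6, -4]
BINARY_OP * → -6 * -4 = 24. Stack: [24]
LOAD_CONST → push 12. Stack: [24, 12]
BINARY_OP * → 24 * 12 = 288. Stack: [288]
STORE_FAST u → u=288. Stack: []
LOAD_FAST u → push 288. Stack: [288]
RETURN_VALUE → return 288.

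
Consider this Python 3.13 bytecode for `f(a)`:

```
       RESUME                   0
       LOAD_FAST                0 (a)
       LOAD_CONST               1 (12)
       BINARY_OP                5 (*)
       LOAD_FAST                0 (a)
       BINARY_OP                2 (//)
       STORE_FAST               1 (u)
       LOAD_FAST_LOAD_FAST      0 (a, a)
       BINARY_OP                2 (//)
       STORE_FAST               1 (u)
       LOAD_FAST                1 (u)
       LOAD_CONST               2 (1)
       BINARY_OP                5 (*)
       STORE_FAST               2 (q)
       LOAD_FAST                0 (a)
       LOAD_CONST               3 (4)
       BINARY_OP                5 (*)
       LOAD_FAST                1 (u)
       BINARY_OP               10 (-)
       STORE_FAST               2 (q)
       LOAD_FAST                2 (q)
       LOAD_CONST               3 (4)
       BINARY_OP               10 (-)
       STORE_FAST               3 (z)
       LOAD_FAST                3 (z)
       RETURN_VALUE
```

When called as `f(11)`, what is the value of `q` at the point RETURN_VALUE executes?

LOAD_FAST a → push 11. Stack: [11]
LOAD_CONST → push 12. Stack: [11, 12]
BINARY_OP * → 11 * 12 = 132. Stack: [132]
LOAD_FAST a → push 11. Stack: [132, 11]
BINARY_OP // → 132 // 11 = 12. Stack: [12]
STORE_FAST u → u=12. Stack: []
LOAD_FAST_LOAD_FAST a,a → push 11,11. Stack: [11, 11]
BINARY_OP // → 11 // 11 = 1. Stack: [1]
STORE_FAST u → u=1. Stack: []
LOAD_FAST u → push 1. Stack: [1]
LOAD_CONST → push 1. Stack: [1, 1]
BINARY_OP * → 1 * 1 = 1. Stack: [1]
STORE_FAST q → q=1. Stack: []
LOAD_FAST a → push 11. Stack: [11]
LOAD_CONST → push 4. Stack: [11, 4]
BINARY_OP * → 11 * 4 = 44. Stack: [44]
LOAD_FAST u → push 1. Stack: [44, 1]
BINARY_OP - → 44 - 1 = 43. Stack: [43]
STORE_FAST q → q=43. Stack: []
LOAD_FAST q → push 43. Stack: [43]
LOAD_CONST → push 4. Stack: [43, 4]
BINARY_OP - → 43 - 4 = 39. Stack: [39]
STORE_FAST z → z=39. Stack: []
LOAD_FAST z → push 39. Stack: [39]
RETURN_VALUE → return 39.

43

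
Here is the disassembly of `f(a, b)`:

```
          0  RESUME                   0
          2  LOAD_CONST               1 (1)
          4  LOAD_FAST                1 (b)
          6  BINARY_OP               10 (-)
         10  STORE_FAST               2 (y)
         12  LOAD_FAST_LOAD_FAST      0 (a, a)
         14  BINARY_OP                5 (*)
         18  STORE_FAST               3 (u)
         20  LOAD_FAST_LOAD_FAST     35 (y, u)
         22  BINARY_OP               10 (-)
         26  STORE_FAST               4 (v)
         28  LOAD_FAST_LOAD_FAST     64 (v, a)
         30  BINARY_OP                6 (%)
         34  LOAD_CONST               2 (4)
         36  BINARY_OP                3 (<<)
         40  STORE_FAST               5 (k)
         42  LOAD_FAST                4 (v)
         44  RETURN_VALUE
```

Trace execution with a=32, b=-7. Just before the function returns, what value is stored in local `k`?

LOAD_CONST → push 1. Stack: [1]
LOAD_FAST b → push -7. Stack: [1, -7]
BINARY_OP - → 1 - -7 = 8. Stack: [8]
STORE_FAST y → y=8. Stack: []
LOAD_FAST_LOAD_FAST a,a → push 32,32. Stack: [32, 32]
BINARY_OP * → 32 * 32 = 1024. Stack: [1024]
STORE_FAST u → u=1024. Stack: []
LOAD_FAST_LOAD_FAST y,u → push 8,1024. Stack: [8, 1024]
BINARY_OP - → 8 - 1024 = -1016. Stack: [-1016]
STORE_FAST v → v=-1016. Stack: []
LOAD_FAST_LOAD_FAST v,a → push -1016,32. Stack: [-1016, 32]
BINARY_OP % → -1016 % 32 = 8. Stack: [8]
LOAD_CONST → push 4. Stack: [8, 4]
BINARY_OP << → 8 << 4 = 128. Stack: [128]
STORE_FAST k → k=128. Stack: []
LOAD_FAST v → push -1016. Stack: [-1016]
RETURN_VALUE → return -1016.

128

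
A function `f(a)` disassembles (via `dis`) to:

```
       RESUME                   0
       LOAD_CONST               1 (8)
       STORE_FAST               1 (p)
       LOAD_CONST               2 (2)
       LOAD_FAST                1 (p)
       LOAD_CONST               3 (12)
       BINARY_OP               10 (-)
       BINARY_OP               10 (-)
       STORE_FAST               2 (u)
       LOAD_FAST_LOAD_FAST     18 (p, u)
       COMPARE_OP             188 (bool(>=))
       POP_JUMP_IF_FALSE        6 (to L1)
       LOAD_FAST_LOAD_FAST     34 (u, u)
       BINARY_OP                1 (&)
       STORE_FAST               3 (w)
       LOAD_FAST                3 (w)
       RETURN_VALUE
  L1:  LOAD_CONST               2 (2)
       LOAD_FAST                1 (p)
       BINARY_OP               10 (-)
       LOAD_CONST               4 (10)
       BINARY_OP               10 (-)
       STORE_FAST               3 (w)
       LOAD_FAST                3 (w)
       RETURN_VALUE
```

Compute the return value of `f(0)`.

6

LOAD_CONST → push 8. Stack: [8]
STORE_FAST p → p=8. Stack: []
LOAD_CONST → push 2. Stack: [2]
LOAD_FAST p → push 8. Stack: [2, 8]
LOAD_CONST → push 12. Stack: [2, 8, 12]
BINARY_OP - → 8 - 12 = -4. Stack: [2, -4]
BINARY_OP - → 2 - -4 = 6. Stack: [6]
STORE_FAST u → u=6. Stack: []
LOAD_FAST_LOAD_FAST p,u → push 8,6. Stack: [8, 6]
COMPARE_OP bool(>=) → 8 vs 6 = True. Stack: [True]
POP_JUMP_IF_FALSE → pop True; no jump. Stack: []
LOAD_FAST_LOAD_FAST u,u → push 6,6. Stack: [6, 6]
BINARY_OP & → 6 & 6 = 6. Stack: [6]
STORE_FAST w → w=6. Stack: []
LOAD_FAST w → push 6. Stack: [6]
RETURN_VALUE → return 6.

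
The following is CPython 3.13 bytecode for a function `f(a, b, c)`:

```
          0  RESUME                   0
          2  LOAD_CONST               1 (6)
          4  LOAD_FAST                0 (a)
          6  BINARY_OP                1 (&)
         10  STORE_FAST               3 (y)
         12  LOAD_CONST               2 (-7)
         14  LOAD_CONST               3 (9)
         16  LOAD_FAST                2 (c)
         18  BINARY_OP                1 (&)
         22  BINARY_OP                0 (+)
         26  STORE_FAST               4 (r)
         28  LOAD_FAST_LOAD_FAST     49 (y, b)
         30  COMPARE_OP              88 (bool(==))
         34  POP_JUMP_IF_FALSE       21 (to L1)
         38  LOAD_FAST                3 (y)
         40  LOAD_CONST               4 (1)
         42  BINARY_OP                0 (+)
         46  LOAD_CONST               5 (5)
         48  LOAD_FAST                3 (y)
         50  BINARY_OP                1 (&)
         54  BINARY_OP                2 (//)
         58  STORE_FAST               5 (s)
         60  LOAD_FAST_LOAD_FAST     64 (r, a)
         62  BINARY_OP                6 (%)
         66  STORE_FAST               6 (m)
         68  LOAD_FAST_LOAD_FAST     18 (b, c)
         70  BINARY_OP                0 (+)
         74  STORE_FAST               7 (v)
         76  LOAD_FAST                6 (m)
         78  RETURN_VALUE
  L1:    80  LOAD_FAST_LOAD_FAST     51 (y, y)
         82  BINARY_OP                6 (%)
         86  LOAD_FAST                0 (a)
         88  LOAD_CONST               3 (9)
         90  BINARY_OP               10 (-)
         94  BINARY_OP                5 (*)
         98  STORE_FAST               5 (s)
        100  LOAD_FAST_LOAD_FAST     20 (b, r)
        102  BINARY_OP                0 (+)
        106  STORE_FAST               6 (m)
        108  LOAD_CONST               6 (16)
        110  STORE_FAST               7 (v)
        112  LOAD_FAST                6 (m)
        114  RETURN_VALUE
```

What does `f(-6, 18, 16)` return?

LOAD_CONST → push 6. Stack: [6]
LOAD_FAST a → push -6. Stack: [6, -6]
BINARY_OP & → 6 & -6 = 2. Stack: [2]
STORE_FAST y → y=2. Stack: []
LOAD_CONST → push -7. Stack: [-7]
LOAD_CONST → push 9. Stack: [-7, 9]
LOAD_FAST c → push 16. Stack: [-7, 9, 16]
BINARY_OP & → 9 & 16 = 0. Stack: [-7, 0]
BINARY_OP + → -7 + 0 = -7. Stack: [-7]
STORE_FAST r → r=-7. Stack: []
LOAD_FAST_LOAD_FAST y,b → push 2,18. Stack: [2, 18]
COMPARE_OP bool(==) → 2 vs 18 = False. Stack: [False]
POP_JUMP_IF_FALSE → pop False; jump. Stack: []
LOAD_FAST_LOAD_FAST y,y → push 2,2. Stack: [2, 2]
BINARY_OP % → 2 % 2 = 0. Stack: [0]
LOAD_FAST a → push -6. Stack: [0, -6]
LOAD_CONST → push 9. Stack: [0, -6, 9]
BINARY_OP - → -6 - 9 = -15. Stack: [0, -15]
BINARY_OP * → 0 * -15 = 0. Stack: [0]
STORE_FAST s → s=0. Stack: []
LOAD_FAST_LOAD_FAST b,r → push 18,-7. Stack: [18, -7]
BINARY_OP + → 18 + -7 = 11. Stack: [11]
STORE_FAST m → m=11. Stack: []
LOAD_CONST → push 16. Stack: [16]
STORE_FAST v → v=16. Stack: []
LOAD_FAST m → push 11. Stack: [11]
RETURN_VALUE → return 11.

11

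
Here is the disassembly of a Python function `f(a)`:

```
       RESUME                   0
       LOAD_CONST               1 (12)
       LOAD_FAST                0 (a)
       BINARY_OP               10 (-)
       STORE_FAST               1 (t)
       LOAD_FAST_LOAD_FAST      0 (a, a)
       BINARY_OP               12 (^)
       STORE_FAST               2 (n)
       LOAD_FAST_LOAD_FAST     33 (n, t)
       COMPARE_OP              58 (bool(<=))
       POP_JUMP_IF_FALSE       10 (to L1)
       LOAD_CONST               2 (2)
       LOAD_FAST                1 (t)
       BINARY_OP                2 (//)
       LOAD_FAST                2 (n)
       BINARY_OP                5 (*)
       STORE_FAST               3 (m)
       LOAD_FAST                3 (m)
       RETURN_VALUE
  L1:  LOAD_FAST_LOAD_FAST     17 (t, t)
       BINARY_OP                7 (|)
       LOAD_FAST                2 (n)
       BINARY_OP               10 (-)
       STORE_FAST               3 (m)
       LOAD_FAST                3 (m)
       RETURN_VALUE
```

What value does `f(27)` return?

-15

LOAD_CONST → push 12. Stack: [12]
LOAD_FAST a → push 27. Stack: [12, 27]
BINARY_OP - → 12 - 27 = -15. Stack: [-15]
STORE_FAST t → t=-15. Stack: []
LOAD_FAST_LOAD_FAST a,a → push 27,27. Stack: [27, 27]
BINARY_OP ^ → 27 ^ 27 = 0. Stack: [0]
STORE_FAST n → n=0. Stack: []
LOAD_FAST_LOAD_FAST n,t → push 0,-15. Stack: [0, -15]
COMPARE_OP bool(<=) → 0 vs -15 = False. Stack: [False]
POP_JUMP_IF_FALSE → pop False; jump. Stack: []
LOAD_FAST_LOAD_FAST t,t → push -15,-15. Stack: [-15, -15]
BINARY_OP | → -15 | -15 = -15. Stack: [-15]
LOAD_FAST n → push 0. Stack: [-15, 0]
BINARY_OP - → -15 - 0 = -15. Stack: [-15]
STORE_FAST m → m=-15. Stack: []
LOAD_FAST m → push -15. Stack: [-15]
RETURN_VALUE → return -15.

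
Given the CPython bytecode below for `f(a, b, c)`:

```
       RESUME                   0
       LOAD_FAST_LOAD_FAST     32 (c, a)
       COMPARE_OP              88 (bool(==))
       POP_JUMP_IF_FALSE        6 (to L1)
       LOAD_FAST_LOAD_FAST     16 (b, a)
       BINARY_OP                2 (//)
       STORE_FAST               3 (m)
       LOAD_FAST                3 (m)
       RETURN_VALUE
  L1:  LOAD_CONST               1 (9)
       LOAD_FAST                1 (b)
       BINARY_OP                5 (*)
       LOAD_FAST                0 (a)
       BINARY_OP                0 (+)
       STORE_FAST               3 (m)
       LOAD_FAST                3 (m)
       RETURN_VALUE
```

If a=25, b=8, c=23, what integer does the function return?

LOAD_FAST_LOAD_FAST c,a → push 23,25. Stack: [23, 25]
COMPARE_OP bool(==) → 23 vs 25 = False. Stack: [False]
POP_JUMP_IF_FALSE → pop False; jump. Stack: []
LOAD_CONST → push 9. Stack: [9]
LOAD_FAST b → push 8. Stack: [9, 8]
BINARY_OP * → 9 * 8 = 72. Stack: [72]
LOAD_FAST a → push 25. Stack: [72, 25]
BINARY_OP + → 72 + 25 = 97. Stack: [97]
STORE_FAST m → m=97. Stack: []
LOAD_FAST m → push 97. Stack: [97]
RETURN_VALUE → return 97.

97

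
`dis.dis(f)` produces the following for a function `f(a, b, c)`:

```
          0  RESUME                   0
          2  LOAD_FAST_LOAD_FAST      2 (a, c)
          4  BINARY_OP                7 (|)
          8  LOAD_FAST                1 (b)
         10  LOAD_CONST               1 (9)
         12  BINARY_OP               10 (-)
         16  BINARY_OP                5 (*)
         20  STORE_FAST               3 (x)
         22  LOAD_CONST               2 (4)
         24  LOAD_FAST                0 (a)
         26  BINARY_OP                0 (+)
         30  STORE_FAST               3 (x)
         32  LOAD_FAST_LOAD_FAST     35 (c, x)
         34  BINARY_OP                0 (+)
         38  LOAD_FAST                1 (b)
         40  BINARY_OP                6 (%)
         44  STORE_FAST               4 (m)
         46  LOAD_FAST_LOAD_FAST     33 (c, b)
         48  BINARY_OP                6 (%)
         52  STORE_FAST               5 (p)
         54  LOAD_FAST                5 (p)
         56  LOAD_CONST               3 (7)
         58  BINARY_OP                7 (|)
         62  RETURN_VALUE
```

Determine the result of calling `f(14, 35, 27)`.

LOAD_FAST_LOAD_FAST a,c → push 14,27. Stack: [14, 27]
BINARY_OP | → 14 | 27 = 31. Stack: [31]
LOAD_FAST b → push 35. Stack: [31, 35]
LOAD_CONST → push 9. Stack: [31, 35, 9]
BINARY_OP - → 35 - 9 = 26. Stack: [31, 26]
BINARY_OP * → 31 * 26 = 806. Stack: [806]
STORE_FAST x → x=806. Stack: []
LOAD_CONST → push 4. Stack: [4]
LOAD_FAST a → push 14. Stack: [4, 14]
BINARY_OP + → 4 + 14 = 18. Stack: [18]
STORE_FAST x → x=18. Stack: []
LOAD_FAST_LOAD_FAST c,x → push 27,18. Stack: [27, 18]
BINARY_OP + → 27 + 18 = 45. Stack: [45]
LOAD_FAST b → push 35. Stack: [45, 35]
BINARY_OP % → 45 % 35 = 10. Stack: [10]
STORE_FAST m → m=10. Stack: []
LOAD_FAST_LOAD_FAST c,b → push 27,35. Stack: [27, 35]
BINARY_OP % → 27 % 35 = 27. Stack: [27]
STORE_FAST p → p=27. Stack: []
LOAD_FAST p → push 27. Stack: [27]
LOAD_CONST → push 7. Stack: [27, 7]
BINARY_OP | → 27 | 7 = 31. Stack: [31]
RETURN_VALUE → return 31.

31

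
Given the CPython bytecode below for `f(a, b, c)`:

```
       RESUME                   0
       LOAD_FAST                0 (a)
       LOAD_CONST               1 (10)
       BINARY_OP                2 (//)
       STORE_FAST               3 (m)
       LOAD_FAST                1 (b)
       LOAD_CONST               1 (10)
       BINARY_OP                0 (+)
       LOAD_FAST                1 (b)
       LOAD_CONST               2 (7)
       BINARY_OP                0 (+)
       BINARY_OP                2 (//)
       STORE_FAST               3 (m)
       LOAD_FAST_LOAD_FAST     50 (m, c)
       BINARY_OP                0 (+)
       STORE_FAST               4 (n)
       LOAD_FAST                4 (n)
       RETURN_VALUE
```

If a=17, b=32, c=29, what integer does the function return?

30

LOAD_FAST a → push 17. Stack: [17]
LOAD_CONST → push 10. Stack: [17, 10]
BINARY_OP // → 17 // 10 = 1. Stack: [1]
STORE_FAST m → m=1. Stack: []
LOAD_FAST b → push 32. Stack: [32]
LOAD_CONST → push 10. Stack: [32, 10]
BINARY_OP + → 32 + 10 = 42. Stack: [42]
LOAD_FAST b → push 32. Stack: [42, 32]
LOAD_CONST → push 7. Stack: [42, 32, 7]
BINARY_OP + → 32 + 7 = 39. Stack: [42, 39]
BINARY_OP // → 42 // 39 = 1. Stack: [1]
STORE_FAST m → m=1. Stack: []
LOAD_FAST_LOAD_FAST m,c → push 1,29. Stack: [1, 29]
BINARY_OP + → 1 + 29 = 30. Stack: [30]
STORE_FAST n → n=30. Stack: []
LOAD_FAST n → push 30. Stack: [30]
RETURN_VALUE → return 30.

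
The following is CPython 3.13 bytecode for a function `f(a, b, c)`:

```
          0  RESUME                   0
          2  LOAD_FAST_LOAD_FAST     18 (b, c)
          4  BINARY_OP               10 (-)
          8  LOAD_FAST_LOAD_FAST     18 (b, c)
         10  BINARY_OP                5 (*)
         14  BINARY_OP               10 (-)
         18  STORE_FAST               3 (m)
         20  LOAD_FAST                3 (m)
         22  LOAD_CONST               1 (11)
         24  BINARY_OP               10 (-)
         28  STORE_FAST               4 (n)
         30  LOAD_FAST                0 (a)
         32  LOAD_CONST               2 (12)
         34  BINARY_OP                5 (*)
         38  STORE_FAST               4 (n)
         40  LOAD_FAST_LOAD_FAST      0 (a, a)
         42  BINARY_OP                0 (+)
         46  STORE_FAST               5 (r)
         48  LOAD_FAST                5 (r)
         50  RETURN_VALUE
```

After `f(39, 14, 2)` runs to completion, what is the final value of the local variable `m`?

-16

LOAD_FAST_LOAD_FAST b,c → push 14,2. Stack: [14, 2]
BINARY_OP - → 14 - 2 = 12. Stack: [12]
LOAD_FAST_LOAD_FAST b,c → push 14,2. Stack: [12, 14, 2]
BINARY_OP * → 14 * 2 = 28. Stack: [12, 28]
BINARY_OP - → 12 - 28 = -16. Stack: [-16]
STORE_FAST m → m=-16. Stack: []
LOAD_FAST m → push -16. Stack: [-16]
LOAD_CONST → push 11. Stack: [-16, 11]
BINARY_OP - → -16 - 11 = -27. Stack: [-27]
STORE_FAST n → n=-27. Stack: []
LOAD_FAST a → push 39. Stack: [39]
LOAD_CONST → push 12. Stack: [39, 12]
BINARY_OP * → 39 * 12 = 468. Stack: [468]
STORE_FAST n → n=468. Stack: []
LOAD_FAST_LOAD_FAST a,a → push 39,39. Stack: [39, 39]
BINARY_OP + → 39 + 39 = 78. Stack: [78]
STORE_FAST r → r=78. Stack: []
LOAD_FAST r → push 78. Stack: [78]
RETURN_VALUE → return 78.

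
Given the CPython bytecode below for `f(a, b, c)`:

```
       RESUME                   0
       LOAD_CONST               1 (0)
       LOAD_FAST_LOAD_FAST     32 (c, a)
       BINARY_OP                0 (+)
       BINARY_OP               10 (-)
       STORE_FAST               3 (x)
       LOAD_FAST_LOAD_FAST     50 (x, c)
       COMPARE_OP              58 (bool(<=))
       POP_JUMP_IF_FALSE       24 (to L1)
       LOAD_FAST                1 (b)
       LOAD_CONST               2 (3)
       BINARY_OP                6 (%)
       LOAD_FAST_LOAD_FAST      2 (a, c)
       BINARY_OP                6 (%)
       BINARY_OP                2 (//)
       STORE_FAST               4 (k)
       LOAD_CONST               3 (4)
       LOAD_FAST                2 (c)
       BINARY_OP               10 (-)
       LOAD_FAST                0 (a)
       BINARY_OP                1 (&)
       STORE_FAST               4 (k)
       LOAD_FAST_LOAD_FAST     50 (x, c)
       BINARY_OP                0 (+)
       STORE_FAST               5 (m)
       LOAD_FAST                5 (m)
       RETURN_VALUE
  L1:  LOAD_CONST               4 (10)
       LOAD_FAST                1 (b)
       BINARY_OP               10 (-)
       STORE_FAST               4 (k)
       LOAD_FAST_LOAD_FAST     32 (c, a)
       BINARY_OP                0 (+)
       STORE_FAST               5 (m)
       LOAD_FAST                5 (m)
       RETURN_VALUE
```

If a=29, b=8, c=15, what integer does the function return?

-29

LOAD_CONST → push 0. Stack: [0]
LOAD_FAST_LOAD_FAST c,a → push 15,29. Stack: [0, 15, 29]
BINARY_OP + → 15 + 29 = 44. Stack: [0, 44]
BINARY_OP - → 0 - 44 = -44. Stack: [-44]
STORE_FAST x → x=-44. Stack: []
LOAD_FAST_LOAD_FAST x,c → push -44,15. Stack: [-44, 15]
COMPARE_OP bool(<=) → -44 vs 15 = True. Stack: [True]
POP_JUMP_IF_FALSE → pop True; no jump. Stack: []
LOAD_FAST b → push 8. Stack: [8]
LOAD_CONST → push 3. Stack: [8, 3]
BINARY_OP % → 8 % 3 = 2. Stack: [2]
LOAD_FAST_LOAD_FAST a,c → push 29,15. Stack: [2, 29, 15]
BINARY_OP % → 29 % 15 = 14. Stack: [2, 14]
BINARY_OP // → 2 // 14 = 0. Stack: [0]
STORE_FAST k → k=0. Stack: []
LOAD_CONST → push 4. Stack: [4]
LOAD_FAST c → push 15. Stack: [4, 15]
BINARY_OP - → 4 - 15 = -11. Stack: [-11]
LOAD_FAST a → push 29. Stack: [-11, 29]
BINARY_OP & → -11 & 29 = 21. Stack: [21]
STORE_FAST k → k=21. Stack: []
LOAD_FAST_LOAD_FAST x,c → push -44,15. Stack: [-44, 15]
BINARY_OP + → -44 + 15 = -29. Stack: [-29]
STORE_FAST m → m=-29. Stack: []
LOAD_FAST m → push -29. Stack: [-29]
RETURN_VALUE → return -29.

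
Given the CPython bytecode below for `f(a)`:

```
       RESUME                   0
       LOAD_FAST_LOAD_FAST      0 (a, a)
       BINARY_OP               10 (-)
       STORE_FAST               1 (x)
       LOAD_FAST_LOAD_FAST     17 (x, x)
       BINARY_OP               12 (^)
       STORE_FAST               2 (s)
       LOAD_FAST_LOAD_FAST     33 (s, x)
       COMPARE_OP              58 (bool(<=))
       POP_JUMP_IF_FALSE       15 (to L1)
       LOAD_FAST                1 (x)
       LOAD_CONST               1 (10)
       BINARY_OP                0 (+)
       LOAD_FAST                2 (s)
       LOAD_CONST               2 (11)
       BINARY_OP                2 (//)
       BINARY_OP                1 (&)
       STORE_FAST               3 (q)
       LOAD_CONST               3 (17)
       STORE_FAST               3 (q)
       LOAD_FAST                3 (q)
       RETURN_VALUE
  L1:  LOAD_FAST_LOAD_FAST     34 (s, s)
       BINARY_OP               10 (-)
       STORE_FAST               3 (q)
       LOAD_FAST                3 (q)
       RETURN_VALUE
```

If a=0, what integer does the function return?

LOAD_FAST_LOAD_FAST a,a → push 0,0. Stack: [0, 0]
BINARY_OP - → 0 - 0 = 0. Stack: [0]
STORE_FAST x → x=0. Stack: []
LOAD_FAST_LOAD_FAST x,x → push 0,0. Stack: [0, 0]
BINARY_OP ^ → 0 ^ 0 = 0. Stack: [0]
STORE_FAST s → s=0. Stack: []
LOAD_FAST_LOAD_FAST s,x → push 0,0. Stack: [0, 0]
COMPARE_OP bool(<=) → 0 vs 0 = True. Stack: [True]
POP_JUMP_IF_FALSE → pop True; no jump. Stack: []
LOAD_FAST x → push 0. Stack: [0]
LOAD_CONST → push 10. Stack: [0, 10]
BINARY_OP + → 0 + 10 = 10. Stack: [10]
LOAD_FAST s → push 0. Stack: [10, 0]
LOAD_CONST → push 11. Stack: [10, 0, 11]
BINARY_OP // → 0 // 11 = 0. Stack: [10, 0]
BINARY_OP & → 10 & 0 = 0. Stack: [0]
STORE_FAST q → q=0. Stack: []
LOAD_CONST → push 17. Stack: [17]
STORE_FAST q → q=17. Stack: []
LOAD_FAST q → push 17. Stack: [17]
RETURN_VALUE → return 17.

17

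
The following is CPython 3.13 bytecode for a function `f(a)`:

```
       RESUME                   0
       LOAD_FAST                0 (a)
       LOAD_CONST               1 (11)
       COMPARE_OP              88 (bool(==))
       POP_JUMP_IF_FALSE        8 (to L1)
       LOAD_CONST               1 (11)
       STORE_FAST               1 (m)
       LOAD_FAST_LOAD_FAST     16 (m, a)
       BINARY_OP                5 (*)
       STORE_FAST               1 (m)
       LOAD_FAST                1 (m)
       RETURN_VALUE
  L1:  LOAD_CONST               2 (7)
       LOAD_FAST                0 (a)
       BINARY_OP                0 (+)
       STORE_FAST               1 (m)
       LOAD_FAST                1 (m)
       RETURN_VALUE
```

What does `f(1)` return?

LOAD_FAST a → push 1. Stack: [1]
LOAD_CONST → push 11. Stack: [1, 11]
COMPARE_OP bool(==) → 1 vs 11 = False. Stack: [False]
POP_JUMP_IF_FALSE → pop False; jump. Stack: []
LOAD_CONST → push 7. Stack: [7]
LOAD_FAST a → push 1. Stack: [7, 1]
BINARY_OP + → 7 + 1 = 8. Stack: [8]
STORE_FAST m → m=8. Stack: []
LOAD_FAST m → push 8. Stack: [8]
RETURN_VALUE → return 8.

8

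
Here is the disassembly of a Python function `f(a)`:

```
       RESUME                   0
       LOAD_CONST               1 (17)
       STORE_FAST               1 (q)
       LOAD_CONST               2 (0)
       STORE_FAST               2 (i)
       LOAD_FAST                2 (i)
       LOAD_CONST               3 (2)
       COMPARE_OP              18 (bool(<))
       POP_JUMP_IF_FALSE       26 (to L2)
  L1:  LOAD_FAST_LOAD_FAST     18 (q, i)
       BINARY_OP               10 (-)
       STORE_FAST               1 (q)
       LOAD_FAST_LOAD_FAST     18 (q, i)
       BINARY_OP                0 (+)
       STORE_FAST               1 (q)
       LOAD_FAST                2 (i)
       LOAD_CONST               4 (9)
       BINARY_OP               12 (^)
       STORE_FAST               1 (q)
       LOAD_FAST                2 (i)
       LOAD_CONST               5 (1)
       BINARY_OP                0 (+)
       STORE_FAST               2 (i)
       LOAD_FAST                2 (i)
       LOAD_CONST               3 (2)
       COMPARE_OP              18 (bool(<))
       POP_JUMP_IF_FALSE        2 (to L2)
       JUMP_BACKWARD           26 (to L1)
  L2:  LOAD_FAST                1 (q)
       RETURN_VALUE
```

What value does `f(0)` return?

LOAD_CONST → push 17. Stack: [17]
STORE_FAST q → q=17. Stack: []
LOAD_CONST → push 0. Stack: [0]
STORE_FAST i → i=0. Stack: []
LOAD_FAST i → push 0. Stack: [0]
LOAD_CONST → push 2. Stack: [0, 2]
COMPARE_OP bool(<) → 0 vs 2 = True. Stack: [True]
POP_JUMP_IF_FALSE → pop True; no jump. Stack: []
LOAD_FAST_LOAD_FAST q,i → push 17,0. Stack: [17, 0]
BINARY_OP - → 17 - 0 = 17. Stack: [17]
STORE_FAST q → q=17. Stack: []
LOAD_FAST_LOAD_FAST q,i → push 17,0. Stack: [17, 0]
BINARY_OP + → 17 + 0 = 17. Stack: [17]
STORE_FAST q → q=17. Stack: []
LOAD_FAST i → push 0. Stack: [0]
LOAD_CONST → push 9. Stack: [0, 9]
BINARY_OP ^ → 0 ^ 9 = 9. Stack: [9]
STORE_FAST q → q=9. Stack: []
LOAD_FAST i → push 0. Stack: [0]
LOAD_CONST → push 1. Stack: [0, 1]
BINARY_OP + → 0 + 1 = 1. Stack: [1]
STORE_FAST i → i=1. Stack: []
LOAD_FAST i → push 1. Stack: [1]
LOAD_CONST → push 2. Stack: [1, 2]
COMPARE_OP bool(<) → 1 vs 2 = True. Stack: [True]
POP_JUMP_IF_FALSE → pop True; no jump. Stack: []
LOAD_FAST_LOAD_FAST q,i → push 9,1. Stack: [9, 1]
BINARY_OP - → 9 - 1 = 8. Stack: [8]
STORE_FAST q → q=8. Stack: []
LOAD_FAST_LOAD_FAST q,i → push 8,1. Stack: [8, 1]
BINARY_OP + → 8 + 1 = 9. Stack: [9]
STORE_FAST q → q=9. Stack: []
LOAD_FAST i → push 1. Stack: [1]
LOAD_CONST → push 9. Stack: [1, 9]
BINARY_OP ^ → 1 ^ 9 = 8. Stack: [8]
STORE_FAST q → q=8. Stack: []
LOAD_FAST i → push 1. Stack: [1]
LOAD_CONST → push 1. Stack: [1, 1]
BINARY_OP + → 1 + 1 = 2. Stack: [2]
STORE_FAST i → i=2. Stack: []
LOAD_FAST i → push 2. Stack: [2]
LOAD_CONST → push 2. Stack: [2, 2]
COMPARE_OP bool(<) → 2 vs 2 = False. Stack: [False]
POP_JUMP_IF_FALSE → pop False; jump. Stack: []
LOAD_FAST q → push 8. Stack: [8]
RETURN_VALUE → return 8.

8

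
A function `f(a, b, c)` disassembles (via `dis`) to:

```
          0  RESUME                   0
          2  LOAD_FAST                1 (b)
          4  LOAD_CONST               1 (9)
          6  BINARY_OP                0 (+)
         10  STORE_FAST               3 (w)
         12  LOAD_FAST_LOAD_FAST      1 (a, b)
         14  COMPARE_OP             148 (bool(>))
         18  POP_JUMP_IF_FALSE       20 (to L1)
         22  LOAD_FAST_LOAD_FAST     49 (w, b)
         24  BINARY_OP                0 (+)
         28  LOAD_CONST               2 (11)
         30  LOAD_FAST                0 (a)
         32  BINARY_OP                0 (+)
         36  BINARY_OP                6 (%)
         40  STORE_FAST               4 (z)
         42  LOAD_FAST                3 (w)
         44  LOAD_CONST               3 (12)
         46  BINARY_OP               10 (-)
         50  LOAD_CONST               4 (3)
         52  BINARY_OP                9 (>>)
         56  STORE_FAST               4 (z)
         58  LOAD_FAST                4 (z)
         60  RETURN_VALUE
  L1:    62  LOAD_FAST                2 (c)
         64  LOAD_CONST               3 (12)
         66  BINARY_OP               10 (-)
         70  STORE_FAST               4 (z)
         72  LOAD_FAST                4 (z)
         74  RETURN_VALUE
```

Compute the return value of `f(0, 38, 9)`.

LOAD_FAST b → push 38. Stack: [38]
LOAD_CONST → push 9. Stack: [38, 9]
BINARY_OP + → 38 + 9 = 47. Stack: [47]
STORE_FAST w → w=47. Stack: []
LOAD_FAST_LOAD_FAST a,b → push 0,38. Stack: [0, 38]
COMPARE_OP bool(>) → 0 vs 38 = False. Stack: [False]
POP_JUMP_IF_FALSE → pop False; jump. Stack: []
LOAD_FAST c → push 9. Stack: [9]
LOAD_CONST → push 12. Stack: [9, 12]
BINARY_OP - → 9 - 12 = -3. Stack: [-3]
STORE_FAST z → z=-3. Stack: []
LOAD_FAST z → push -3. Stack: [-3]
RETURN_VALUE → return -3.

-3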